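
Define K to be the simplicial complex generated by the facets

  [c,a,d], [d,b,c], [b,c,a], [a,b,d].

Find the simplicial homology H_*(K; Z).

H_0 = Z,  H_1 = 0,  H_2 = Z.

Order the vertices as a < b < c < d. Listing each simplex with vertices in this order, K has dimension 2 with simplices:

  0-simplices (4): a, b, c, d
  1-simplices (6): ab, ac, ad, bc, bd, cd
  2-simplices (4): abc, abd, acd, bcd

Hence C_0 ≅ Z^4, C_1 ≅ Z^6, C_2 ≅ Z^4.

The boundary map ∂_1: C_1 → C_0 maps an edge to its endpoints' difference, ∂[p,q] = q − p. For instance
  ∂ab = b − a.
As a 4×6 matrix over Z this has rank 3, with invariant factors (1,1,1).

Boundary ∂_2: C_2 → C_1 acts by ∂[p,q,r] = [q,r] − [p,r] + [p,q]. For instance
  ∂acd = cd − ad + ac,
  ∂abd = bd − ad + ab.
The resulting 6×4 matrix has rank 3, and its Smith normal form has invariant factors (1,1,1).

Now H_k = ker ∂_k / im ∂_{k+1}, so:

  H_0: rank C_0 − rank ∂_1 = 4 − 3 = 1, and the invariant factors of ∂_1 are all 1, so H_0 = Z.
  H_1: rank ker ∂_1 − rank ∂_2 = (6 − 3) − 3 = 0, and the invariant factors of ∂_2 are all 1, so H_1 = 0.
  H_2: rank ker ∂_2 − rank ∂_3 = (4 − 3) − 0 = 1, and there is no ∂_3, so H_2 = Z.

(K is a triangulation of the 2-sphere S^2.)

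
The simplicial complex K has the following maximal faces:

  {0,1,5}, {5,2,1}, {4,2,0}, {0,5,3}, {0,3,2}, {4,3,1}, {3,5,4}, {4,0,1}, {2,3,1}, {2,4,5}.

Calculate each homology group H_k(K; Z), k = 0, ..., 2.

We work with the vertex ordering 0 < 1 < 2 < 3 < 4 < 5. The simplices of K, each written with vertices in increasing order, are:

  0-simplices (6): [0], [1], [2], [3], [4], [5]
  1-simplices (15): [0,1], [0,2], [0,3], [0,4], [0,5], [1,2], [1,3], [1,4], [1,5], [2,3], [2,4], [2,5], [3,4], [3,5], [4,5]
  2-simplices (10): [0,1,4], [0,1,5], [0,2,3], [0,2,4], [0,3,5], [1,2,3], [1,2,5], [1,3,4], [2,4,5], [3,4,5]

giving chain groups C_0 ≅ Z^6, C_1 ≅ Z^15, C_2 ≅ Z^10.

Boundary ∂_1: C_1 → C_0 is given by ∂[p,q] = [q] − [p].
The 6×15 boundary matrix has rank 5 and Smith normal form diag(1,1,1,1,1).

The boundary map ∂_2: C_2 → C_1 acts by ∂[p,q,r] = [q,r] − [p,r] + [p,q]. For instance
  ∂[0,2,4] = [2,4] − [0,4] + [0,2],
  ∂[0,1,4] = [1,4] − [0,4] + [0,1].
The resulting 15×10 matrix has rank 10, and its Smith normal form has invariant factors (1,1,1,1,1,1,1,1,1,2).

Now H_k = ker ∂_k / im ∂_{k+1}, so:

  H_0: rank C_0 − rank ∂_1 = 6 − 5 = 1, and the invariant factors of ∂_1 are all 1, so H_0 ≅ Z.
  H_1: rank ker ∂_1 − rank ∂_2 = (15 − 5) − 10 = 0, and ∂_2 has invariant factor 2 > 1, so H_1 ≅ Z/2Z.
  H_2: rank ker ∂_2 − rank ∂_3 = (10 − 10) − 0 = 0, and there is no ∂_3, so H_2 ≅ 0.

H_0 ≅ Z,  H_1 ≅ Z/2Z,  H_2 = 0.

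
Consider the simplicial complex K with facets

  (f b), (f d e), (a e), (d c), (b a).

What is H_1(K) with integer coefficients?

We work with the vertex ordering a < b < c < d < e < f. The simplices of K, each written with vertices in increasing order, are:

  0-simplices (6): a, b, c, d, e, f
  1-simplices (7): ab, ae, bf, cd, de, df, ef
  2-simplices (1): def

so the chain groups are C_0 ≅ Z^6, C_1 ≅ Z^7, C_2 ≅ Z^1.

The boundary map ∂_1: C_1 → C_0 is given by ∂[p,q] = [q] − [p]. For instance
  ∂de = e − d.
The resulting 6×7 matrix has rank 5, and its Smith normal form has invariant factors (1,1,1,1,1).

Boundary ∂_2: C_2 → C_1 acts by ∂[p,q,r] = [q,r] − [p,r] + [p,q]. For instance
  ∂def = ef − df + de.
The resulting 7×1 matrix has rank 1, and its Smith normal form has invariant factors (1).

Now H_k = ker ∂_k / im ∂_{k+1}, so:

  H_1: rank ker ∂_1 − rank ∂_2 = (7 − 5) − 1 = 1, and the invariant factors of ∂_2 are all 1, so H_1 ≅ Z.

H_1 ≅ Z.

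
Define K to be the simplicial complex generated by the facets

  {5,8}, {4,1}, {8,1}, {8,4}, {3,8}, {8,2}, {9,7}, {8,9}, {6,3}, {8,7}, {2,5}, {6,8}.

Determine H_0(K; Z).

H_0 ≅ Z.

K has 9 vertices, 12 edges.
rank ∂_0 = 0, rank ∂_1 = 8 ⇒ b_0 = 9 − 0 − 8 = 1; all invariant factors of ∂_1 are 1 so no torsion. So H_0 ≅ Z.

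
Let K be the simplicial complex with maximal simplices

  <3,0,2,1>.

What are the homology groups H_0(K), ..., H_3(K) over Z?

H_0 ≅ Z,  H_1 = 0,  H_2 = 0,  H_3 = 0.

Order the vertices as 0 < 1 < 2 < 3. Listing each simplex with vertices in this order, K has dimension 3 with simplices:

  0-simplices (4): [0], [1], [2], [3]
  1-simplices (6): [0,1], [0,2], [0,3], [1,2], [1,3], [2,3]
  2-simplices (4): [0,1,2], [0,1,3], [0,2,3], [1,2,3]
  3-simplices (1): [0,1,2,3]

giving chain groups C_0 ≅ Z^4, C_1 ≅ Z^6, C_2 ≅ Z^4, C_3 ≅ Z^1.

Boundary ∂_1: C_1 → C_0 sends each edge [p,q] (with p < q) to q − p. For instance
  ∂[1,3] = [3] − [1].
As a 4×6 matrix over Z this has rank 3, with invariant factors (1,1,1).

The boundary map ∂_2: C_2 → C_1 acts by ∂[p,q,r] = [q,r] − [p,r] + [p,q]. For instance
  ∂[1,2,3] = [2,3] − [1,3] + [1,2],
  ∂[0,1,3] = [1,3] − [0,3] + [0,1].
As a 6×4 matrix over Z this has rank 3, with invariant factors (1,1,1).

∂_3: C_3 → C_2 sends each 3-simplex σ to the alternating sum Σ_i (−1)^i (σ with its i-th vertex removed). For instance
  ∂[0,1,2,3] = [1,2,3] − [0,2,3] + [0,1,3] − [0,1,2].
The resulting 4×1 matrix has rank 1, and its Smith normal form has invariant factors (1).

Computing H_k = (kernel of ∂_k) / (image of ∂_{k+1}):

  H_0: rank C_0 − rank ∂_1 = 4 − 3 = 1, and the invariant factors of ∂_1 are all 1, so H_0 ≅ Z.
  H_1: rank ker ∂_1 − rank ∂_2 = (6 − 3) − 3 = 0, and the invariant factors of ∂_2 are all 1, so H_1 ≅ 0.
  H_2: rank ker ∂_2 − rank ∂_3 = (4 − 3) − 1 = 0, and the invariant factors of ∂_3 are all 1, so H_2 ≅ 0.
  H_3: rank ker ∂_3 − rank ∂_4 = (1 − 1) − 0 = 0, and there is no ∂_4, so H_3 ≅ 0.

(K is a triangulation of the 3-simplex.)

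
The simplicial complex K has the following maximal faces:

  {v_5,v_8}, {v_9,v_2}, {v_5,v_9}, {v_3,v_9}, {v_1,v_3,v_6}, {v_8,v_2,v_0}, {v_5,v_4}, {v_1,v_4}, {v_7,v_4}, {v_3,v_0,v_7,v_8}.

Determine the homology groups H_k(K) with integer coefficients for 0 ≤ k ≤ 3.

H_0 = Z,  H_1 = Z^4,  H_2 = 0,  H_3 = 0.

We work with the vertex ordering v_0 < v_1 < v_2 < v_3 < v_4 < v_5 < v_6 < v_7 < v_8 < v_9. The simplices of K, each written with vertices in increasing order, are:

  0-simplices (10): [v_0], [v_1], [v_2], [v_3], [v_4], [v_5], [v_6], [v_7], [v_8], [v_9]
  1-simplices (18): (18 of them)
  2-simplices (6): [v_0,v_2,v_8], [v_0,v_3,v_7], [v_0,v_3,v_8], [v_0,v_7,v_8], [v_1,v_3,v_6], [v_3,v_7,v_8]
  3-simplices (1): [v_0,v_3,v_7,v_8]

Hence C_0 ≅ Z^10, C_1 ≅ Z^18, C_2 ≅ Z^6, C_3 ≅ Z^1.

Boundary ∂_1: C_1 → C_0 maps an edge to its endpoints' difference, ∂[p,q] = q − p. For instance
  ∂[v_1,v_6] = [v_6] − [v_1].
The 10×18 boundary matrix has rank 9 and Smith normal form diag(1,1,1,1,1,1,1,1,1).

The boundary map ∂_2: C_2 → C_1 maps a triangle to the signed sum of its edges. For instance
  ∂[v_0,v_2,v_8] = [v_2,v_8] − [v_0,v_8] + [v_0,v_2],
  ∂[v_3,v_7,v_8] = [v_7,v_8] − [v_3,v_8] + [v_3,v_7].
The resulting 18×6 matrix has rank 5, and its Smith normal form has invariant factors (1,1,1,1,1).

Boundary ∂_3: C_3 → C_2 sends each 3-simplex σ to the alternating sum Σ_i (−1)^i (σ with its i-th vertex removed). For instance
  ∂[v_0,v_3,v_7,v_8] = [v_3,v_7,v_8] − [v_0,v_7,v_8] + [v_0,v_3,v_8] − [v_0,v_3,v_7].
This gives a 6×1 integer matrix of rank 1; reducing to Smith normal form yields diagonal entries (1).

Now H_k = ker ∂_k / im ∂_{k+1}, so:

  H_0: rank C_0 − rank ∂_1 = 10 − 9 = 1, and the invariant factors of ∂_1 are all 1, so H_0 = Z.
  H_1: rank ker ∂_1 − rank ∂_2 = (18 − 9) − 5 = 4, and the invariant factors of ∂_2 are all 1, so H_1 = Z^4.
  H_2: rank ker ∂_2 − rank ∂_3 = (6 − 5) − 1 = 0, and the invariant factors of ∂_3 are all 1, so H_2 = 0.
  H_3: rank ker ∂_3 − rank ∂_4 = (1 − 1) − 0 = 0, and there is no ∂_4, so H_3 = 0.

As a check, the Euler characteristic is 10 − 18 + 6 − 1 = -3, which agrees with 1 − 4 + 0 − 0 = -3.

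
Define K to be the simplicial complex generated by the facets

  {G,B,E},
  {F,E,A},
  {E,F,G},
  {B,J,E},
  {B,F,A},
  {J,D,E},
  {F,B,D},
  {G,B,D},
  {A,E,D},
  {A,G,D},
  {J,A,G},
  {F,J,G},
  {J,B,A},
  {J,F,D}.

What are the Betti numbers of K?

Order the vertices as A < B < D < E < F < G < J. Listing each simplex with vertices in this order, K has dimension 2 with simplices:

  0-simplices (7): A, B, D, E, F, G, J
  1-simplices (21): AB, AD, AE, AF, AG, AJ, BD, BE, BF, BG, BJ, DE, DF, DG, DJ, EF, EG, EJ, FG, FJ, GJ
  2-simplices (14): ABF, ABJ, ADE, ADG, AEF, AGJ, BDF, BDG, BEG, BEJ, DEJ, DFJ, EFG, FGJ

giving chain groups C_0 ≅ Z^7, C_1 ≅ Z^21, C_2 ≅ Z^14.

∂_1: C_1 → C_0 maps an edge to its endpoints' difference, ∂[p,q] = q − p. For instance
  ∂BE = E − B.
The 7×21 boundary matrix has rank 6 and Smith normal form diag(1,1,1,1,1,1).

∂_2: C_2 → C_1 maps a triangle to the signed sum of its edges. For instance
  ∂BEJ = EJ − BJ + BE,
  ∂EFG = FG − EG + EF.
As a 21×14 matrix over Z this has rank 13, with invariant factors (1,1,1,1,1,1,1,1,1,1,1,1,1).

Reading off H_k = ker ∂_k / im ∂_{k+1}:

  H_0: rank C_0 − rank ∂_1 = 7 − 6 = 1, and the invariant factors of ∂_1 are all 1, so H_0 ≅ Z.
  H_1: rank ker ∂_1 − rank ∂_2 = (21 − 6) − 13 = 2, and the invariant factors of ∂_2 are all 1, so H_1 ≅ Z^2.
  H_2: rank ker ∂_2 − rank ∂_3 = (14 − 13) − 0 = 1, and there is no ∂_3, so H_2 ≅ Z.

Hence the Betti numbers are b_0 = 1, b_1 = 2, b_2 = 1.

b_0 = 1, b_1 = 2, b_2 = 1.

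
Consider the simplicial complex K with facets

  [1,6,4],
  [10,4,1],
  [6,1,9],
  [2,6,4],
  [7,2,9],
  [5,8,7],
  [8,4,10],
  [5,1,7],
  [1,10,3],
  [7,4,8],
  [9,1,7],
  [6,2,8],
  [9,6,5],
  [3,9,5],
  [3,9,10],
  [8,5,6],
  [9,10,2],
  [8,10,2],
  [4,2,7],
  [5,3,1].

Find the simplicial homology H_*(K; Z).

H_0 ≅ Z,  H_1 ≅ Z ⊕ Z/2,  H_2 = 0.

Take the total order 1 < 2 < 3 < 4 < 5 < 6 < 7 < 8 < 9 < 10 on the vertex set. Then K (dimension 2) consists of the simplices:

  0-simplices (10): [1], [2], [3], [4], [5], [6], [7], [8], [9], [10]
  1-simplices (30): (30 of them)
  2-simplices (20): (20 of them)

giving chain groups C_0 ≅ Z^10, C_1 ≅ Z^30, C_2 ≅ Z^20.

Boundary ∂_1: C_1 → C_0 sends each edge [p,q] (with p < q) to q − p.
This gives a 10×30 integer matrix of rank 9; reducing to Smith normal form yields diagonal entries (1,1,1,1,1,1,1,1,1).

The boundary map ∂_2: C_2 → C_1 acts by ∂[p,q,r] = [q,r] − [p,r] + [p,q]. For instance
  ∂[2,4,7] = [4,7] − [2,7] + [2,4],
  ∂[5,6,8] = [6,8] − [5,8] + [5,6].
The resulting 30×20 matrix has rank 20, and its Smith normal form has invariant factors (1,1,1,1,1,1,1,1,1,1,1,1,1,1,1,1,1,1,1,2).

Computing H_k = (kernel of ∂_k) / (image of ∂_{k+1}):

  H_0: rank C_0 − rank ∂_1 = 10 − 9 = 1, and the invariant factors of ∂_1 are all 1, so H_0 ≅ Z.
  H_1: rank ker ∂_1 − rank ∂_2 = (30 − 9) − 20 = 1, and ∂_2 has invariant factor 2 > 1, so H_1 ≅ Z ⊕ Z/2.
  H_2: rank ker ∂_2 − rank ∂_3 = (20 − 20) − 0 = 0, and there is no ∂_3, so H_2 ≅ 0.

As a check, the Euler characteristic is 10 − 30 + 20 = 0, which agrees with 1 − 1 + 0 = 0.
(K is a triangulation of the Klein bottle.)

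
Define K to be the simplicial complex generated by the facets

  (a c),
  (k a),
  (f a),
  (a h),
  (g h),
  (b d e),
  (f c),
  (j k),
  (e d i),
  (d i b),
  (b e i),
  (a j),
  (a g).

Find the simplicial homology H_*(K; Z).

K has 11 vertices, 15 edges, 4 triangles.
rank ∂_0 = 0, rank ∂_1 = 9 ⇒ b_0 = 11 − 0 − 9 = 2; all invariant factors of ∂_1 are 1 so no torsion. So H_0 = Z^2.
rank ∂_1 = 9, rank ∂_2 = 3 ⇒ b_1 = 15 − 9 − 3 = 3; all invariant factors of ∂_2 are 1 so no torsion. So H_1 = Z^3.
rank ∂_2 = 3, rank ∂_3 = 0 ⇒ b_2 = 4 − 3 − 0 = 1. So H_2 = Z.

H_0 = Z^2,  H_1 = Z^3,  H_2 = Z.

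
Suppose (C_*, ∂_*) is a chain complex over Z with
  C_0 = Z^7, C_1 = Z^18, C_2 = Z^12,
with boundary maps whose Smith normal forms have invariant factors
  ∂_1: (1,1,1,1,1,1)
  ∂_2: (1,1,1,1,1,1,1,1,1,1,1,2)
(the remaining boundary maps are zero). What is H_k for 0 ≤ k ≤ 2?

H_0: b_0 = 7 − 0 − 6 = 1; torsion from ∂_1 factors > 1: none. So H_0 = Z.
H_1: b_1 = 18 − 6 − 12 = 0; torsion from ∂_2 factors > 1: [2]. So H_1 = Z/2.
H_2: b_2 = 12 − 12 − 0 = 0; torsion from ∂_3 factors > 1: none. So H_2 = 0.

H_0 = Z,  H_1 = Z/2,  H_2 = 0.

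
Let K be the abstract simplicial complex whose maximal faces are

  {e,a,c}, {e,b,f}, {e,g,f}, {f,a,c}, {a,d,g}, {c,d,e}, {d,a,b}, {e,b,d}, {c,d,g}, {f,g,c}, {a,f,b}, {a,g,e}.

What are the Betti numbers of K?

b_0 = 1, b_1 = 0, b_2 = 0.

Order the vertices as a < b < c < d < e < f < g. Listing each simplex with vertices in this order, K has dimension 2 with simplices:

  0-simplices (7): a, b, c, d, e, f, g
  1-simplices (18): ab, ac, ad, ae, af, ag, bd, be, bf, cd, ce, cf, cg, de, dg, ef, eg, fg
  2-simplices (12): abd, abf, ace, acf, adg, aeg, bde, bef, cde, cdg, cfg, efg

so the chain groups are C_0 ≅ Z^7, C_1 ≅ Z^18, C_2 ≅ Z^12.

The boundary map ∂_1: C_1 → C_0 is given by ∂[p,q] = [q] − [p]. For instance
  ∂fg = g − f.
As a 7×18 matrix over Z this has rank 6, with invariant factors (1,1,1,1,1,1).

Boundary ∂_2: C_2 → C_1 sends each 2-simplex [p,q,r] to [q,r] − [p,r] + [p,q]. For instance
  ∂cde = de − ce + cd,
  ∂adg = dg − ag + ad.
The 18×12 boundary matrix has rank 12 and Smith normal form diag(1,1,1,1,1,1,1,1,1,1,1,2).

From H_k ≅ ker(∂_k) / im(∂_{k+1}) we obtain:

  H_0: rank C_0 − rank ∂_1 = 7 − 6 = 1, and the invariant factors of ∂_1 are all 1, so H_0 = Z.
  H_1: rank ker ∂_1 − rank ∂_2 = (18 − 6) − 12 = 0, and ∂_2 has invariant factor 2 > 1, so H_1 = Z/2.
  H_2: rank ker ∂_2 − rank ∂_3 = (12 − 12) − 0 = 0, and there is no ∂_3, so H_2 = 0.

As a check, the Euler characteristic is 7 − 18 + 12 = 1, which agrees with 1 − 0 + 0 = 1.
(K is a triangulation of the real projective plane RP^2.)

Hence the Betti numbers are b_0 = 1, b_1 = 0, b_2 = 0.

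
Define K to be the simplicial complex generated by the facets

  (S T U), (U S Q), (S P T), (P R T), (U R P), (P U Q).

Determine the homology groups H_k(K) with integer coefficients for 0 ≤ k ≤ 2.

Order the vertices as P < Q < R < S < T < U. Listing each simplex with vertices in this order, K has dimension 2 with simplices:

  0-simplices (6): P, Q, R, S, T, U
  1-simplices (12): PQ, PR, PS, PT, PU, QS, QU, RT, RU, ST, SU, TU
  2-simplices (6): PQU, PRT, PRU, PST, QSU, STU

giving chain groups C_0 ≅ Z^6, C_1 ≅ Z^12, C_2 ≅ Z^6.

The boundary map ∂_1: C_1 → C_0 is given by ∂[p,q] = [q] − [p]. For instance
  ∂TU = U − T.
The resulting 6×12 matrix has rank 5, and its Smith normal form has invariant factors (1,1,1,1,1).

Boundary ∂_2: C_2 → C_1 sends each 2-simplex [p,q,r] to [q,r] − [p,r] + [p,q]. For instance
  ∂PRT = RT − PT + PR,
  ∂PRU = RU − PU + PR.
This gives a 12×6 integer matrix of rank 6; reducing to Smith normal form yields diagonal entries (1,1,1,1,1,1).

From H_k ≅ ker(∂_k) / im(∂_{k+1}) we obtain:

  H_0: rank C_0 − rank ∂_1 = 6 − 5 = 1, and the invariant factors of ∂_1 are all 1, so H_0 ≅ Z.
  H_1: rank ker ∂_1 − rank ∂_2 = (12 − 5) − 6 = 1, and the invariant factors of ∂_2 are all 1, so H_1 ≅ Z.
  H_2: rank ker ∂_2 − rank ∂_3 = (6 − 6) − 0 = 0, and there is no ∂_3, so H_2 ≅ 0.

(K is a triangulation of the cylinder S^1 x I.)

H_0 ≅ Z,  H_1 ≅ Z,  H_2 = 0.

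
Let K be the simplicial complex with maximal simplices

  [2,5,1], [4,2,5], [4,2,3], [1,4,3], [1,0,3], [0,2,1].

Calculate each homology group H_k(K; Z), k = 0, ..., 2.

H_0 ≅ Z,  H_1 ≅ Z,  H_2 = 0.

Fix the vertex order 0 < 1 < 2 < 3 < 4 < 5 and write every simplex with vertices in increasing order. Then dim K = 2 and the simplices of K are:

  0-simplices (6): [0], [1], [2], [3], [4], [5]
  1-simplices (12): [0,1], [0,2], [0,3], [1,2], [1,3], [1,4], [1,5], [2,3], [2,4], [2,5], [3,4], [4,5]
  2-simplices (6): [0,1,2], [0,1,3], [1,2,5], [1,3,4], [2,3,4], [2,4,5]

Hence C_0 ≅ Z^6, C_1 ≅ Z^12, C_2 ≅ Z^6.

Boundary ∂_1: C_1 → C_0 is given by ∂[p,q] = [q] − [p]. For instance
  ∂[0,1] = [1] − [0].
As a 6×12 matrix over Z this has rank 5, with invariant factors (1,1,1,1,1).

The boundary map ∂_2: C_2 → C_1 maps a triangle to the signed sum of its edges. For instance
  ∂[2,3,4] = [3,4] − [2,4] + [2,3],
  ∂[1,3,4] = [3,4] − [1,4] + [1,3].
The resulting 12×6 matrix has rank 6, and its Smith normal form has invariant factors (1,1,1,1,1,1).

Now H_k = ker ∂_k / im ∂_{k+1}, so:

  H_0: rank C_0 − rank ∂_1 = 6 − 5 = 1, and the invariant factors of ∂_1 are all 1, so H_0 = Z.
  H_1: rank ker ∂_1 − rank ∂_2 = (12 − 5) − 6 = 1, and the invariant factors of ∂_2 are all 1, so H_1 = Z.
  H_2: rank ker ∂_2 − rank ∂_3 = (6 − 6) − 0 = 0, and there is no ∂_3, so H_2 = 0.

(K is a triangulation of the cylinder S^1 x I.)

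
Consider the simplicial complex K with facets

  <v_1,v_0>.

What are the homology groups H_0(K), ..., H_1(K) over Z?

H_0 = Z,  H_1 = 0.

Fix the vertex order v_0 < v_1 and write every simplex with vertices in increasing order. Then dim K = 1 and the simplices of K are:

  0-simplices (2): [v_0], [v_1]
  1-simplices (1): [v_0,v_1]

giving chain groups C_0 ≅ Z^2, C_1 ≅ Z^1.

The boundary map ∂_1: C_1 → C_0 sends each edge [p,q] (with p < q) to q − p. For instance
  ∂[v_0,v_1] = [v_1] − [v_0].
The 2×1 boundary matrix has rank 1 and Smith normal form diag(1).

Reading off H_k = ker ∂_k / im ∂_{k+1}:

  H_0: rank C_0 − rank ∂_1 = 2 − 1 = 1, and the invariant factors of ∂_1 are all 1, so H_0 ≅ Z.
  H_1: rank ker ∂_1 − rank ∂_2 = (1 − 1) − 0 = 0, and there is no ∂_2, so H_1 ≅ 0.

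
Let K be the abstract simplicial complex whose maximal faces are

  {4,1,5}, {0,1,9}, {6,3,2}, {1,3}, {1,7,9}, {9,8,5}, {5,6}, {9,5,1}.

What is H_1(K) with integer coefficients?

H_1 ≅ Z.

Take the total order 0 < 1 < 2 < 3 < 4 < 5 < 6 < 7 < 8 < 9 on the vertex set. Then K (dimension 2) consists of the simplices:

  0-simplices (10): [0], [1], [2], [3], [4], [5], [6], [7], [8], [9]
  1-simplices (16): [0,1], [0,9], [1,3], [1,4], [1,5], [1,7], [1,9], [2,3], [2,6], [3,6], [4,5], [5,6], [5,8], [5,9], [7,9], [8,9]
  2-simplices (6): [0,1,9], [1,4,5], [1,5,9], [1,7,9], [2,3,6], [5,8,9]

so the chain groups are C_0 ≅ Z^10, C_1 ≅ Z^16, C_2 ≅ Z^6.

∂_1: C_1 → C_0 is given by ∂[p,q] = [q] − [p].
The 10×16 boundary matrix has rank 9 and Smith normal form diag(1,1,1,1,1,1,1,1,1).

∂_2: C_2 → C_1 sends each 2-simplex [p,q,r] to [q,r] − [p,r] + [p,q]. For instance
  ∂[5,8,9] = [8,9] − [5,9] + [5,8],
  ∂[2,3,6] = [3,6] − [2,6] + [2,3].
This gives a 16×6 integer matrix of rank 6; reducing to Smith normal form yields diagonal entries (1,1,1,1,1,1).

Reading off H_k = ker ∂_k / im ∂_{k+1}:

  H_1: rank ker ∂_1 − rank ∂_2 = (16 − 9) − 6 = 1, and the invariant factors of ∂_2 are all 1, so H_1 ≅ Z.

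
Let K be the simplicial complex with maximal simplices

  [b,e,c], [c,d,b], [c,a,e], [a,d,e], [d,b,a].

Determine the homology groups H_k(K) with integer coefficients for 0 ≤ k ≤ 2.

H_0 ≅ Z,  H_1 ≅ Z,  H_2 = 0.

Take the total order a < b < c < d < e on the vertex set. Then K (dimension 2) consists of the simplices:

  0-simplices (5): a, b, c, d, e
  1-simplices (10): ab, ac, ad, ae, bc, bd, be, cd, ce, de
  2-simplices (5): abd, ace, ade, bcd, bce

giving chain groups C_0 ≅ Z^5, C_1 ≅ Z^10, C_2 ≅ Z^5.

The boundary map ∂_1: C_1 → C_0 sends each edge [p,q] (with p < q) to q − p.
The resulting 5×10 matrix has rank 4, and its Smith normal form has invariant factors (1,1,1,1).

∂_2: C_2 → C_1 maps a triangle to the signed sum of its edges. For instance
  ∂abd = bd − ad + ab,
  ∂bcd = cd − bd + bc.
The 10×5 boundary matrix has rank 5 and Smith normal form diag(1,1,1,1,1).

From H_k ≅ ker(∂_k) / im(∂_{k+1}) we obtain:

  H_0: rank C_0 − rank ∂_1 = 5 − 4 = 1, and the invariant factors of ∂_1 are all 1, so H_0 = Z.
  H_1: rank ker ∂_1 − rank ∂_2 = (10 − 4) − 5 = 1, and the invariant factors of ∂_2 are all 1, so H_1 = Z.
  H_2: rank ker ∂_2 − rank ∂_3 = (5 − 5) − 0 = 0, and there is no ∂_3, so H_2 = 0.

(K is a triangulation of the Möbius band.)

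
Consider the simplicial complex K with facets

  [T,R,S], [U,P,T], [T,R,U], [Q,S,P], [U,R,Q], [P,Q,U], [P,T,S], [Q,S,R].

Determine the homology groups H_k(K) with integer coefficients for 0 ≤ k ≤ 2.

H_0 = Z,  H_1 = 0,  H_2 = Z.

We work with the vertex ordering P < Q < R < S < T < U. The simplices of K, each written with vertices in increasing order, are:

  0-simplices (6): P, Q, R, S, T, U
  1-simplices (12): PQ, PS, PT, PU, QR, QS, QU, RS, RT, RU, ST, TU
  2-simplices (8): PQS, PQU, PST, PTU, QRS, QRU, RST, RTU

Hence C_0 ≅ Z^6, C_1 ≅ Z^12, C_2 ≅ Z^8.

The boundary map ∂_1: C_1 → C_0 maps an edge to its endpoints' difference, ∂[p,q] = q − p.
This gives a 6×12 integer matrix of rank 5; reducing to Smith normal form yields diagonal entries (1,1,1,1,1).

Boundary ∂_2: C_2 → C_1 sends each 2-simplex [p,q,r] to [q,r] − [p,r] + [p,q]. For instance
  ∂PQS = QS − PS + PQ,
  ∂PTU = TU − PU + PT.
As a 12×8 matrix over Z this has rank 7, with invariant factors (1,1,1,1,1,1,1).

Reading off H_k = ker ∂_k / im ∂_{k+1}:

  H_0: rank C_0 − rank ∂_1 = 6 − 5 = 1, and the invariant factors of ∂_1 are all 1, so H_0 ≅ Z.
  H_1: rank ker ∂_1 − rank ∂_2 = (12 − 5) − 7 = 0, and the invariant factors of ∂_2 are all 1, so H_1 ≅ 0.
  H_2: rank ker ∂_2 − rank ∂_3 = (8 − 7) − 0 = 1, and there is no ∂_3, so H_2 ≅ Z.

As a check, the Euler characteristic is 6 − 12 + 8 = 2, which agrees with 1 − 0 + 1 = 2.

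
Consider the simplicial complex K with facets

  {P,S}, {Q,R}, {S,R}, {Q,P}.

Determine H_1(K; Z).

Order the vertices as P < Q < R < S. Listing each simplex with vertices in this order, K has dimension 1 with simplices:

  0-simplices (4): P, Q, R, S
  1-simplices (4): PQ, PS, QR, RS

so the chain groups are C_0 ≅ Z^4, C_1 ≅ Z^4.

∂_1: C_1 → C_0 maps an edge to its endpoints' difference, ∂[p,q] = q − p. For instance
  ∂PQ = Q − P.
This gives a 4×4 integer matrix of rank 3; reducing to Smith normal form yields diagonal entries (1,1,1).

From H_k ≅ ker(∂_k) / im(∂_{k+1}) we obtain:

  H_1: rank ker ∂_1 − rank ∂_2 = (4 − 3) − 0 = 1, and there is no ∂_2, so H_1 ≅ Z.

H_1 ≅ Z.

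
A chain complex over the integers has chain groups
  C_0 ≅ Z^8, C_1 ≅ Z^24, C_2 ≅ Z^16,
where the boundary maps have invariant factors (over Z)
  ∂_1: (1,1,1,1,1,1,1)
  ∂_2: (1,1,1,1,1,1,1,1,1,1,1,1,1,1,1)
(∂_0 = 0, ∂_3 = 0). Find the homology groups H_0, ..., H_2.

H_0: b_0 = 8 − 0 − 7 = 1; torsion from ∂_1 factors > 1: none. So H_0 ≅ Z.
H_1: b_1 = 24 − 7 − 15 = 2; torsion from ∂_2 factors > 1: none. So H_1 ≅ Z^2.
H_2: b_2 = 16 − 15 − 0 = 1; torsion from ∂_3 factors > 1: none. So H_2 ≅ Z.

H_0 ≅ Z,  H_1 ≅ Z^2,  H_2 ≅ Z.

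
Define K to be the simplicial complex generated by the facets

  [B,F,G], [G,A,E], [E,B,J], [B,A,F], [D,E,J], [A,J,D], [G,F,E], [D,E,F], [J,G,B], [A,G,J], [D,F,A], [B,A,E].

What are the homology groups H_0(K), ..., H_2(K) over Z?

H_0 ≅ Z,  H_1 ≅ Z/2Z,  H_2 = 0.

K has 7 vertices, 18 edges, 12 triangles.
rank ∂_0 = 0, rank ∂_1 = 6 ⇒ b_0 = 7 − 0 − 6 = 1; all invariant factors of ∂_1 are 1 so no torsion. So H_0 ≅ Z.
rank ∂_1 = 6, rank ∂_2 = 12 ⇒ b_1 = 18 − 6 − 12 = 0; ∂_2 has invariant factor(s) [2] giving torsion. So H_1 ≅ Z/2Z.
rank ∂_2 = 12, rank ∂_3 = 0 ⇒ b_2 = 12 − 12 − 0 = 0. So H_2 ≅ 0.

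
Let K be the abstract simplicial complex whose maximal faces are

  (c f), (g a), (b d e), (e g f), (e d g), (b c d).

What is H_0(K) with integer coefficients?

K has 7 vertices, 11 edges, 4 triangles.
rank ∂_0 = 0, rank ∂_1 = 6 ⇒ b_0 = 7 − 0 − 6 = 1; all invariant factors of ∂_1 are 1 so no torsion. So H_0 = Z.

H_0 ≅ Z.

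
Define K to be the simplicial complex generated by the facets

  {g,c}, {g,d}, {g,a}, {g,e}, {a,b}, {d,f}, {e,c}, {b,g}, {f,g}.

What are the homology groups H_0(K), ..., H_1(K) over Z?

We work with the vertex ordering a < b < c < d < e < f < g. The simplices of K, each written with vertices in increasing order, are:

  0-simplices (7): a, b, c, d, e, f, g
  1-simplices (9): ab, ag, bg, ce, cg, df, dg, eg, fg

Hence C_0 ≅ Z^7, C_1 ≅ Z^9.

The boundary map ∂_1: C_1 → C_0 sends each edge [p,q] (with p < q) to q − p. For instance
  ∂bg = g − b.
The resulting 7×9 matrix has rank 6, and its Smith normal form has invariant factors (1,1,1,1,1,1).

From H_k ≅ ker(∂_k) / im(∂_{k+1}) we obtain:

  H_0: rank C_0 − rank ∂_1 = 7 − 6 = 1, and the invariant factors of ∂_1 are all 1, so H_0 = Z.
  H_1: rank ker ∂_1 − rank ∂_2 = (9 − 6) − 0 = 3, and there is no ∂_2, so H_1 = Z^3.

As a check, the Euler characteristic is 7 − 9 = -2, which agrees with 1 − 3 = -2.
(K is a triangulation of a wedge of 3 circles.)

H_0 ≅ Z,  H_1 ≅ Z^3.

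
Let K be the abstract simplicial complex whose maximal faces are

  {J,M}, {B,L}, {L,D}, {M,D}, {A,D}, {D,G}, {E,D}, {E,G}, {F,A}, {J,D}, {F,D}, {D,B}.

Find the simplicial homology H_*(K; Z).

H_0 ≅ Z,  H_1 ≅ Z^4.

Take the total order A < B < D < E < F < G < J < L < M on the vertex set. Then K (dimension 1) consists of the simplices:

  0-simplices (9): A, B, D, E, F, G, J, L, M
  1-simplices (12): AD, AF, BD, BL, DE, DF, DG, DJ, DL, DM, EG, JM

Hence C_0 ≅ Z^9, C_1 ≅ Z^12.

The boundary map ∂_1: C_1 → C_0 sends each edge [p,q] (with p < q) to q − p. For instance
  ∂DF = F − D.
As a 9×12 matrix over Z this has rank 8, with invariant factors (1,1,1,1,1,1,1,1).

Now H_k = ker ∂_k / im ∂_{k+1}, so:

  H_0: rank C_0 − rank ∂_1 = 9 − 8 = 1, and the invariant factors of ∂_1 are all 1, so H_0 ≅ Z.
  H_1: rank ker ∂_1 − rank ∂_2 = (12 − 8) − 0 = 4, and there is no ∂_2, so H_1 ≅ Z^4.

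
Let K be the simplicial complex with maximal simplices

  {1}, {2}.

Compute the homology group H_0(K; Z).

H_0 = Z^2.

Order the vertices as 1 < 2. Listing each simplex with vertices in this order, K has dimension 0 with simplices:

  0-simplices (2): [1], [2]

giving chain groups C_0 ≅ Z^2.

Computing H_k = (kernel of ∂_k) / (image of ∂_{k+1}):

  H_0: rank C_0 − rank ∂_1 = 2 − 0 = 2, and there is no ∂_1, so H_0 = Z^2.

(K is a triangulation of a set of 2 points.)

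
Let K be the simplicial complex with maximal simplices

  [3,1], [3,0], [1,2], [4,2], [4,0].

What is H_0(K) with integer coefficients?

We work with the vertex ordering 0 < 1 < 2 < 3 < 4. The simplices of K, each written with vertices in increasing order, are:

  0-simplices (5): [0], [1], [2], [3], [4]
  1-simplices (5): [0,3], [0,4], [1,2], [1,3], [2,4]

Hence C_0 ≅ Z^5, C_1 ≅ Z^5.

Boundary ∂_1: C_1 → C_0 is given by ∂[p,q] = [q] − [p].
The resulting 5×5 matrix has rank 4, and its Smith normal form has invariant factors (1,1,1,1).

Now H_k = ker ∂_k / im ∂_{k+1}, so:

  H_0: rank C_0 − rank ∂_1 = 5 − 4 = 1, and the invariant factors of ∂_1 are all 1, so H_0 ≅ Z.

H_0 ≅ Z.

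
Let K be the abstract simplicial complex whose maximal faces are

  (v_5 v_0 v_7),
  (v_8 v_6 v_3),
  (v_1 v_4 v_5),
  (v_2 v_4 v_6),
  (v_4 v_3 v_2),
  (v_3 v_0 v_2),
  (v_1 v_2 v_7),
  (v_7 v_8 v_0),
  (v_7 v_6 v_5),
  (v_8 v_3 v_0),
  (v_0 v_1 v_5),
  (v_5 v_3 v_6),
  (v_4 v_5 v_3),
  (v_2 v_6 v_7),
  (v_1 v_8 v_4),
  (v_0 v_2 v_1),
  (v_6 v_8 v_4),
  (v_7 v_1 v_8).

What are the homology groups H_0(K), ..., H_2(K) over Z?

H_0 ≅ Z,  H_1 ≅ Z ⊕ Z_2,  H_2 = 0.

K has 9 vertices, 27 edges, 18 triangles.
rank ∂_0 = 0, rank ∂_1 = 8 ⇒ b_0 = 9 − 0 − 8 = 1; all invariant factors of ∂_1 are 1 so no torsion. So H_0 ≅ Z.
rank ∂_1 = 8, rank ∂_2 = 18 ⇒ b_1 = 27 − 8 − 18 = 1; ∂_2 has invariant factor(s) [2] giving torsion. So H_1 ≅ Z ⊕ Z_2.
rank ∂_2 = 18, rank ∂_3 = 0 ⇒ b_2 = 18 − 18 − 0 = 0. So H_2 ≅ 0.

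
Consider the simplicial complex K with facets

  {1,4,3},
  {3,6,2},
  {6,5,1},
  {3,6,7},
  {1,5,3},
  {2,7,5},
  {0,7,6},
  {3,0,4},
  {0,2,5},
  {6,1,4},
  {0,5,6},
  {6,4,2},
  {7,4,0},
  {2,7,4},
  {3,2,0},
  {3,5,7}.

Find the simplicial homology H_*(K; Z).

H_0 ≅ Z,  H_1 ≅ Z^2,  H_2 ≅ Z.

Take the total order 0 < 1 < 2 < 3 < 4 < 5 < 6 < 7 on the vertex set. Then K (dimension 2) consists of the simplices:

  0-simplices (8): [0], [1], [2], [3], [4], [5], [6], [7]
  1-simplices (24): (24 of them)
  2-simplices (16): [0,2,3], [0,2,5], [0,3,4], [0,4,7], [0,5,6], [0,6,7], [1,3,4], [1,3,5], [1,4,6], [1,5,6], [2,3,6], [2,4,6], [2,4,7], [2,5,7], [3,5,7], [3,6,7]

giving chain groups C_0 ≅ Z^8, C_1 ≅ Z^24, C_2 ≅ Z^16.

Boundary ∂_1: C_1 → C_0 maps an edge to its endpoints' difference, ∂[p,q] = q − p. For instance
  ∂[0,4] = [4] − [0].
As a 8×24 matrix over Z this has rank 7, with invariant factors (1,1,1,1,1,1,1).

∂_2: C_2 → C_1 sends each 2-simplex [p,q,r] to [q,r] − [p,r] + [p,q]. For instance
  ∂[2,4,7] = [4,7] − [2,7] + [2,4],
  ∂[2,3,6] = [3,6] − [2,6] + [2,3].
The resulting 24×16 matrix has rank 15, and its Smith normal form has invariant factors (1,1,1,1,1,1,1,1,1,1,1,1,1,1,1).

Now H_k = ker ∂_k / im ∂_{k+1}, so:

  H_0: rank C_0 − rank ∂_1 = 8 − 7 = 1, and the invariant factors of ∂_1 are all 1, so H_0 = Z.
  H_1: rank ker ∂_1 − rank ∂_2 = (24 − 7) − 15 = 2, and the invariant factors of ∂_2 are all 1, so H_1 = Z^2.
  H_2: rank ker ∂_2 − rank ∂_3 = (16 − 15) − 0 = 1, and there is no ∂_3, so H_2 = Z.

(K is a triangulation of the torus T^2.)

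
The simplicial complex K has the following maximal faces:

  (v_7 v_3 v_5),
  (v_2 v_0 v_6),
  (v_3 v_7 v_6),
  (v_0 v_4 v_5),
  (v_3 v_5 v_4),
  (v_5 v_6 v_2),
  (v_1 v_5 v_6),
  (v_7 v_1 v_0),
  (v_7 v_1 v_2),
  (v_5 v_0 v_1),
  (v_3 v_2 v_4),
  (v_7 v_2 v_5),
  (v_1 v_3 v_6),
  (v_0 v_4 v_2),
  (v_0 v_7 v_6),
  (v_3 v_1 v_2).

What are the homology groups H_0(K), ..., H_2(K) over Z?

Fix the vertex order v_0 < v_1 < v_2 < v_3 < v_4 < v_5 < v_6 < v_7 and write every simplex with vertices in increasing order. Then dim K = 2 and the simplices of K are:

  0-simplices (8): [v_0], [v_1], [v_2], [v_3], [v_4], [v_5], [v_6], [v_7]
  1-simplices (24): (24 of them)
  2-simplices (16): (16 of them)

Hence C_0 ≅ Z^8, C_1 ≅ Z^24, C_2 ≅ Z^16.

The boundary map ∂_1: C_1 → C_0 sends each edge [p,q] (with p < q) to q − p.
The 8×24 boundary matrix has rank 7 and Smith normal form diag(1,1,1,1,1,1,1).

Boundary ∂_2: C_2 → C_1 sends each 2-simplex [p,q,r] to [q,r] − [p,r] + [p,q]. For instance
  ∂[v_2,v_5,v_7] = [v_5,v_7] − [v_2,v_7] + [v_2,v_5],
  ∂[v_3,v_6,v_7] = [v_6,v_7] − [v_3,v_7] + [v_3,v_6].
The resulting 24×16 matrix has rank 15, and its Smith normal form has invariant factors (1,1,1,1,1,1,1,1,1,1,1,1,1,1,1).

Now H_k = ker ∂_k / im ∂_{k+1}, so:

  H_0: rank C_0 − rank ∂_1 = 8 − 7 = 1, and the invariant factors of ∂_1 are all 1, so H_0 = Z.
  H_1: rank ker ∂_1 − rank ∂_2 = (24 − 7) − 15 = 2, and the invariant factors of ∂_2 are all 1, so H_1 = Z^2.
  H_2: rank ker ∂_2 − rank ∂_3 = (16 − 15) − 0 = 1, and there is no ∂_3, so H_2 = Z.

As a check, the Euler characteristic is 8 − 24 + 16 = 0, which agrees with 1 − 2 + 1 = 0.
(K is a triangulation of the torus T^2.)

H_0 = Z,  H_1 = Z^2,  H_2 = Z.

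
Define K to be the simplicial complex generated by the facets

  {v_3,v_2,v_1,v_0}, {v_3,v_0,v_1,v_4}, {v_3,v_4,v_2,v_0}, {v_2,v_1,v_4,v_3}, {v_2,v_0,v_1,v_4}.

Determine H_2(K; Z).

H_2 = 0.

We work with the vertex ordering v_0 < v_1 < v_2 < v_3 < v_4. The simplices of K, each written with vertices in increasing order, are:

  0-simplices (5): [v_0], [v_1], [v_2], [v_3], [v_4]
  1-simplices (10): [v_0,v_1], [v_0,v_2], [v_0,v_3], [v_0,v_4], [v_1,v_2], [v_1,v_3], [v_1,v_4], [v_2,v_3], [v_2,v_4], [v_3,v_4]
  2-simplices (10): [v_0,v_1,v_2], [v_0,v_1,v_3], [v_0,v_1,v_4], [v_0,v_2,v_3], [v_0,v_2,v_4], [v_0,v_3,v_4], [v_1,v_2,v_3], [v_1,v_2,v_4], [v_1,v_3,v_4], [v_2,v_3,v_4]
  3-simplices (5): [v_0,v_1,v_2,v_3], [v_0,v_1,v_2,v_4], [v_0,v_1,v_3,v_4], [v_0,v_2,v_3,v_4], [v_1,v_2,v_3,v_4]

Hence C_0 ≅ Z^5, C_1 ≅ Z^10, C_2 ≅ Z^10, C_3 ≅ Z^5.

∂_1: C_1 → C_0 sends each edge [p,q] (with p < q) to q − p.
The 5×10 boundary matrix has rank 4 and Smith normal form diag(1,1,1,1).

Boundary ∂_2: C_2 → C_1 acts by ∂[p,q,r] = [q,r] − [p,r] + [p,q]. For instance
  ∂[v_1,v_2,v_3] = [v_2,v_3] − [v_1,v_3] + [v_1,v_2],
  ∂[v_1,v_3,v_4] = [v_3,v_4] − [v_1,v_4] + [v_1,v_3].
As a 10×10 matrix over Z this has rank 6, with invariant factors (1,1,1,1,1,1).

∂_3: C_3 → C_2 sends each 3-simplex σ to the alternating sum Σ_i (−1)^i (σ with its i-th vertex removed). For instance
  ∂[v_1,v_2,v_3,v_4] = [v_2,v_3,v_4] − [v_1,v_3,v_4] + [v_1,v_2,v_4] − [v_1,v_2,v_3],
  ∂[v_0,v_1,v_3,v_4] = [v_1,v_3,v_4] − [v_0,v_3,v_4] + [v_0,v_1,v_4] − [v_0,v_1,v_3].
The resulting 10×5 matrix has rank 4, and its Smith normal form has invariant factors (1,1,1,1).

Reading off H_k = ker ∂_k / im ∂_{k+1}:

  H_2: rank ker ∂_2 − rank ∂_3 = (10 − 6) − 4 = 0, and the invariant factors of ∂_3 are all 1, so H_2 ≅ 0.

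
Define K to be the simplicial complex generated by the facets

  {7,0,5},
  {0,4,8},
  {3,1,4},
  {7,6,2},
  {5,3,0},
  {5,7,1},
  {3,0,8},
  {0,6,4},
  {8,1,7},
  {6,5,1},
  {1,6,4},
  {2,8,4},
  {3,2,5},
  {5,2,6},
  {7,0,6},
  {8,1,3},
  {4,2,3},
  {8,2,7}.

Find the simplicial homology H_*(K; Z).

H_0 ≅ Z,  H_1 ≅ Z ⊕ Z/2Z,  H_2 = 0.

We work with the vertex ordering 0 < 1 < 2 < 3 < 4 < 5 < 6 < 7 < 8. The simplices of K, each written with vertices in increasing order, are:

  0-simplices (9): [0], [1], [2], [3], [4], [5], [6], [7], [8]
  1-simplices (27): (27 of them)
  2-simplices (18): [0,3,5], [0,3,8], [0,4,6], [0,4,8], [0,5,7], [0,6,7], [1,3,4], [1,3,8], [1,4,6], [1,5,6], [1,5,7], [1,7,8], [2,3,4], [2,3,5], [2,4,8], [2,5,6], [2,6,7], [2,7,8]

so the chain groups are C_0 ≅ Z^9, C_1 ≅ Z^27, C_2 ≅ Z^18.

Boundary ∂_1: C_1 → C_0 sends each edge [p,q] (with p < q) to q − p.
The resulting 9×27 matrix has rank 8, and its Smith normal form has invariant factors (1,1,1,1,1,1,1,1).

The boundary map ∂_2: C_2 → C_1 acts by ∂[p,q,r] = [q,r] − [p,r] + [p,q]. For instance
  ∂[1,7,8] = [7,8] − [1,8] + [1,7],
  ∂[1,3,4] = [3,4] − [1,4] + [1,3].
As a 27×18 matrix over Z this has rank 18, with invariant factors (1,1,1,1,1,1,1,1,1,1,1,1,1,1,1,1,1,2).

Reading off H_k = ker ∂_k / im ∂_{k+1}:

  H_0: rank C_0 − rank ∂_1 = 9 − 8 = 1, and the invariant factors of ∂_1 are all 1, so H_0 = Z.
  H_1: rank ker ∂_1 − rank ∂_2 = (27 − 8) − 18 = 1, and ∂_2 has invariant factor 2 > 1, so H_1 = Z ⊕ Z/2Z.
  H_2: rank ker ∂_2 − rank ∂_3 = (18 − 18) − 0 = 0, and there is no ∂_3, so H_2 = 0.

As a check, the Euler characteristic is 9 − 27 + 18 = 0, which agrees with 1 − 1 + 0 = 0.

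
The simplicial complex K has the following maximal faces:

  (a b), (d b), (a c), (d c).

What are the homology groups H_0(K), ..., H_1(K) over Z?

H_0 ≅ Z,  H_1 ≅ Z.

Fix the vertex order a < b < c < d and write every simplex with vertices in increasing order. Then dim K = 1 and the simplices of K are:

  0-simplices (4): a, b, c, d
  1-simplices (4): ab, ac, bd, cd

so the chain groups are C_0 ≅ Z^4, C_1 ≅ Z^4.

The boundary map ∂_1: C_1 → C_0 is given by ∂[p,q] = [q] − [p]. For instance
  ∂bd = d − b.
As a 4×4 matrix over Z this has rank 3, with invariant factors (1,1,1).

Reading off H_k = ker ∂_k / im ∂_{k+1}:

  H_0: rank C_0 − rank ∂_1 = 4 − 3 = 1, and the invariant factors of ∂_1 are all 1, so H_0 ≅ Z.
  H_1: rank ker ∂_1 − rank ∂_2 = (4 − 3) − 0 = 1, and there is no ∂_2, so H_1 ≅ Z.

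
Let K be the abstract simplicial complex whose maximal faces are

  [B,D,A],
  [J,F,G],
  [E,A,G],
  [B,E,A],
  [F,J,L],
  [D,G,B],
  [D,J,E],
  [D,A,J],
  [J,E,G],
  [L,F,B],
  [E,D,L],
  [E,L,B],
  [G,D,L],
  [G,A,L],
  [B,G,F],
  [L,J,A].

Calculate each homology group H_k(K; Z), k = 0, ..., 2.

We work with the vertex ordering A < B < D < E < F < G < J < L. The simplices of K, each written with vertices in increasing order, are:

  0-simplices (8): A, B, D, E, F, G, J, L
  1-simplices (24): AB, AD, AE, AG, AJ, AL, BD, BE, BF, BG, BL, DE, DG, DJ, DL, EG, EJ, EL, FG, FJ, FL, GJ, GL, JL
  2-simplices (16): ABD, ABE, ADJ, AEG, AGL, AJL, BDG, BEL, BFG, BFL, DEJ, DEL, DGL, EGJ, FGJ, FJL

giving chain groups C_0 ≅ Z^8, C_1 ≅ Z^24, C_2 ≅ Z^16.

∂_1: C_1 → C_0 maps an edge to its endpoints' difference, ∂[p,q] = q − p.
As a 8×24 matrix over Z this has rank 7, with invariant factors (1,1,1,1,1,1,1).

∂_2: C_2 → C_1 maps a triangle to the signed sum of its edges. For instance
  ∂DEL = EL − DL + DE,
  ∂DGL = GL − DL + DG.
The resulting 24×16 matrix has rank 15, and its Smith normal form has invariant factors (1,1,1,1,1,1,1,1,1,1,1,1,1,1,1).

Now H_k = ker ∂_k / im ∂_{k+1}, so:

  H_0: rank C_0 − rank ∂_1 = 8 − 7 = 1, and the invariant factors of ∂_1 are all 1, so H_0 = Z.
  H_1: rank ker ∂_1 − rank ∂_2 = (24 − 7) − 15 = 2, and the invariant factors of ∂_2 are all 1, so H_1 = Z^2.
  H_2: rank ker ∂_2 − rank ∂_3 = (16 − 15) − 0 = 1, and there is no ∂_3, so H_2 = Z.

As a check, the Euler characteristic is 8 − 24 + 16 = 0, which agrees with 1 − 2 + 1 = 0.
(K is a triangulation of the torus T^2.)

H_0 = Z,  H_1 = Z^2,  H_2 = Z.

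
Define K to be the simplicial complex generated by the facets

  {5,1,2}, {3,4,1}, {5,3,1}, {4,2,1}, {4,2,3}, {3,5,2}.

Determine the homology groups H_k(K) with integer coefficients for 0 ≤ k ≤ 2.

H_0 ≅ Z,  H_1 = 0,  H_2 ≅ Z.

Fix the vertex order 1 < 2 < 3 < 4 < 5 and write every simplex with vertices in increasing order. Then dim K = 2 and the simplices of K are:

  0-simplices (5): [1], [2], [3], [4], [5]
  1-simplices (9): [1,2], [1,3], [1,4], [1,5], [2,3], [2,4], [2,5], [3,4], [3,5]
  2-simplices (6): [1,2,4], [1,2,5], [1,3,4], [1,3,5], [2,3,4], [2,3,5]

giving chain groups C_0 ≅ Z^5, C_1 ≅ Z^9, C_2 ≅ Z^6.

∂_1: C_1 → C_0 maps an edge to its endpoints' difference, ∂[p,q] = q − p.
This gives a 5×9 integer matrix of rank 4; reducing to Smith normal form yields diagonal entries (1,1,1,1).

∂_2: C_2 → C_1 acts by ∂[p,q,r] = [q,r] − [p,r] + [p,q]. For instance
  ∂[1,3,4] = [3,4] − [1,4] + [1,3],
  ∂[1,2,4] = [2,4] − [1,4] + [1,2].
The resulting 9×6 matrix has rank 5, and its Smith normal form has invariant factors (1,1,1,1,1).

From H_k ≅ ker(∂_k) / im(∂_{k+1}) we obtain:

  H_0: rank C_0 − rank ∂_1 = 5 − 4 = 1, and the invariant factors of ∂_1 are all 1, so H_0 = Z.
  H_1: rank ker ∂_1 − rank ∂_2 = (9 − 4) − 5 = 0, and the invariant factors of ∂_2 are all 1, so H_1 = 0.
  H_2: rank ker ∂_2 − rank ∂_3 = (6 − 5) − 0 = 1, and there is no ∂_3, so H_2 = Z.

As a check, the Euler characteristic is 5 − 9 + 6 = 2, which agrees with 1 − 0 + 1 = 2.
(K is a triangulation of the 2-sphere S^2.)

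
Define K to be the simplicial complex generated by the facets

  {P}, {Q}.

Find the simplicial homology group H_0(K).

H_0 ≅ Z^2.

Fix the vertex order P < Q and write every simplex with vertices in increasing order. Then dim K = 0 and the simplices of K are:

  0-simplices (2): P, Q

so the chain groups are C_0 ≅ Z^2.

Computing H_k = (kernel of ∂_k) / (image of ∂_{k+1}):

  H_0: rank C_0 − rank ∂_1 = 2 − 0 = 2, and there is no ∂_1, so H_0 ≅ Z^2.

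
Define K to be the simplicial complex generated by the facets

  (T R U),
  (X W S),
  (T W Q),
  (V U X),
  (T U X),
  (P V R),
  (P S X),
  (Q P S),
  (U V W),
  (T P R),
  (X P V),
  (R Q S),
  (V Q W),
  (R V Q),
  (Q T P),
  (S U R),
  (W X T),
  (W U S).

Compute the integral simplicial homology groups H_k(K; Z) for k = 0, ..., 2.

H_0 ≅ Z,  H_1 ≅ Z ⊕ Z/2,  H_2 = 0.

K has 9 vertices, 27 edges, 18 triangles.
rank ∂_0 = 0, rank ∂_1 = 8 ⇒ b_0 = 9 − 0 − 8 = 1; all invariant factors of ∂_1 are 1 so no torsion. So H_0 ≅ Z.
rank ∂_1 = 8, rank ∂_2 = 18 ⇒ b_1 = 27 − 8 − 18 = 1; ∂_2 has invariant factor(s) [2] giving torsion. So H_1 ≅ Z ⊕ Z/2.
rank ∂_2 = 18, rank ∂_3 = 0 ⇒ b_2 = 18 − 18 − 0 = 0. So H_2 ≅ 0.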